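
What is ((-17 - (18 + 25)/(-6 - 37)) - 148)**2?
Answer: 26896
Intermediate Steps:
((-17 - (18 + 25)/(-6 - 37)) - 148)**2 = ((-17 - 43/(-43)) - 148)**2 = ((-17 - 43*(-1)/43) - 148)**2 = ((-17 - 1*(-1)) - 148)**2 = ((-17 + 1) - 148)**2 = (-16 - 148)**2 = (-164)**2 = 26896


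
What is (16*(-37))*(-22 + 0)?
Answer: 13024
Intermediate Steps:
(16*(-37))*(-22 + 0) = -592*(-22) = 13024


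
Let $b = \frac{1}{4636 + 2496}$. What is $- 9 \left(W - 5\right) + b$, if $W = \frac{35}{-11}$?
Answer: $\frac{5776931}{78452} \approx 73.636$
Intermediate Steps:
$W = - \frac{35}{11}$ ($W = 35 \left(- \frac{1}{11}\right) = - \frac{35}{11} \approx -3.1818$)
$b = \frac{1}{7132} \approx 0.00014021$
$- 9 \left(W - 5\right) + b = - 9 \left(- \frac{35}{11} - 5\right) + \frac{1}{7132} = \left(-9\right) \left(- \frac{90}{11}\right) + \frac{1}{7132} = \frac{810}{11} + \frac{1}{7132} = \frac{5776931}{78452}$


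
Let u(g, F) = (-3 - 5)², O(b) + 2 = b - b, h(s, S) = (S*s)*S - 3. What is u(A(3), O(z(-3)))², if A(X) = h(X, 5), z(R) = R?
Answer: 4096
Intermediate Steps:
h(s, S) = -3 + s*S² (h(s, S) = s*S² - 3 = -3 + s*S²)
A(X) = -3 + 25*X (A(X) = -3 + X*5² = -3 + X*25 = -3 + 25*X)
O(b) = -2 (O(b) = -2 + (b - b) = -2 + 0 = -2)
u(g, F) = 64 (u(g, F) = (-8)² = 64)
u(A(3), O(z(-3)))² = 64² = 4096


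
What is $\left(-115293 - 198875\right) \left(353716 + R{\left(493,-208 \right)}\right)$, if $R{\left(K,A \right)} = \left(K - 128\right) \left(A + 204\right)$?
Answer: $-110667563008$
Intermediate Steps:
$R{\left(K,A \right)} = \left(-128 + K\right) \left(204 + A\right)$
$\left(-115293 - 198875\right) \left(353716 + R{\left(493,-208 \right)}\right) = \left(-115293 - 198875\right) \left(353716 - 1460\right) = - 314168 \left(353716 + \left(-26112 + 26624 + 100572 - 102544\right)\right) = - 314168 \left(353716 - 1460\right) = \left(-314168\right) 352256 = -110667563008$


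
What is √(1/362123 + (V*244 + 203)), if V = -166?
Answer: 3*I*√587199304222634/362123 ≈ 200.75*I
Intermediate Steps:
√(1/362123 + (V*244 + 203)) = √(1/362123 + (-166*244 + 203)) = √(1/362123 + (-40504 + 203)) = √(1/362123 - 40301) = √(-14593919022/362123) = 3*I*√587199304222634/362123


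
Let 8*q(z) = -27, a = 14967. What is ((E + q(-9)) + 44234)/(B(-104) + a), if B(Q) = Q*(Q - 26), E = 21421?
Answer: 525213/227896 ≈ 2.3046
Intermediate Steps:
q(z) = -27/8 (q(z) = (1/8)*(-27) = -27/8)
B(Q) = Q*(-26 + Q)
((E + q(-9)) + 44234)/(B(-104) + a) = ((21421 - 27/8) + 44234)/(-104*(-26 - 104) + 14967) = (171341/8 + 44234)/(-104*(-130) + 14967) = 525213/(8*(13520 + 14967)) = (525213/8)/28487 = (525213/8)*(1/28487) = 525213/227896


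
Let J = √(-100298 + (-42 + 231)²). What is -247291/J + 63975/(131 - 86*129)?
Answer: -63975/10963 + 247291*I*√64577/64577 ≈ -5.8355 + 973.13*I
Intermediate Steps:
J = I*√64577 (J = √(-100298 + 189²) = √(-100298 + 35721) = √(-64577) = I*√64577 ≈ 254.12*I)
-247291/J + 63975/(131 - 86*129) = -247291*(-I*√64577/64577) + 63975/(131 - 86*129) = -(-247291)*I*√64577/64577 + 63975/(131 - 11094) = 247291*I*√64577/64577 + 63975/(-10963) = 247291*I*√64577/64577 + 63975*(-1/10963) = 247291*I*√64577/64577 - 63975/10963 = -63975/10963 + 247291*I*√64577/64577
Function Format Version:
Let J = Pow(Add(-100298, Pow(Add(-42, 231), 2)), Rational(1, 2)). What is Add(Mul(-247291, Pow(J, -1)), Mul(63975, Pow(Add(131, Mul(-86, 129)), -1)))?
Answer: Add(Rational(-63975, 10963), Mul(Rational(247291, 64577), I, Pow(64577, Rational(1, 2)))) ≈ Add(-5.8355, Mul(973.13, I))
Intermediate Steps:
J = Mul(I, Pow(64577, Rational(1, 2))) (J = Pow(Add(-100298, Pow(189, 2)), Rational(1, 2)) = Pow(Add(-100298, 35721), Rational(1, 2)) = Pow(-64577, Rational(1, 2)) = Mul(I, Pow(64577, Rational(1, 2))) ≈ Mul(254.12, I))
Add(Mul(-247291, Pow(J, -1)), Mul(63975, Pow(Add(131, Mul(-86, 129)), -1))) = Add(Mul(-247291, Pow(Mul(I, Pow(64577, Rational(1, 2))), -1)), Mul(63975, Pow(Add(131, Mul(-86, 129)), -1))) = Add(Mul(-247291, Mul(Rational(-1, 64577), I, Pow(64577, Rational(1, 2)))), Mul(63975, Pow(Add(131, -11094), -1))) = Add(Mul(Rational(247291, 64577), I, Pow(64577, Rational(1, 2))), Mul(63975, Pow(-10963, -1))) = Add(Mul(Rational(247291, 64577), I, Pow(64577, Rational(1, 2))), Mul(63975, Rational(-1, 10963))) = Add(Mul(Rational(247291, 64577), I, Pow(64577, Rational(1, 2))), Rational(-63975, 10963)) = Add(Rational(-63975, 10963), Mul(Rational(247291, 64577), I, Pow(64577, Rational(1, 2))))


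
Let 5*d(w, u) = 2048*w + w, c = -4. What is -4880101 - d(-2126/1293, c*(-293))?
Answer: -10515165597/2155 ≈ -4.8794e+6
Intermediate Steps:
d(w, u) = 2049*w/5 (d(w, u) = (2048*w + w)/5 = (2049*w)/5 = 2049*w/5)
-4880101 - d(-2126/1293, c*(-293)) = -4880101 - 2049*(-2126/1293)/5 = -4880101 - 2049*(-2126*1/1293)/5 = -4880101 - 2049*(-2126)/(5*1293) = -4880101 - 1*(-1452058/2155) = -4880101 + 1452058/2155 = -10515165597/2155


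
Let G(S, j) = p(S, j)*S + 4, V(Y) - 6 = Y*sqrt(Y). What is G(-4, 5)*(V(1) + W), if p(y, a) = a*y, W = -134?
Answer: -10668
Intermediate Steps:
V(Y) = 6 + Y**(3/2) (V(Y) = 6 + Y*sqrt(Y) = 6 + Y**(3/2))
G(S, j) = 4 + j*S**2 (G(S, j) = (j*S)*S + 4 = (S*j)*S + 4 = j*S**2 + 4 = 4 + j*S**2)
G(-4, 5)*(V(1) + W) = (4 + 5*(-4)**2)*((6 + 1**(3/2)) - 134) = (4 + 5*16)*((6 + 1) - 134) = (4 + 80)*(7 - 134) = 84*(-127) = -10668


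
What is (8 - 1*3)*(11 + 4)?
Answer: 75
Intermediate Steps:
(8 - 1*3)*(11 + 4) = (8 - 3)*15 = 5*15 = 75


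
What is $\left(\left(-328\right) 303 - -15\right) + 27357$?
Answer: $-72012$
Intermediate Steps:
$\left(\left(-328\right) 303 - -15\right) + 27357 = \left(-99384 + 15\right) + 27357 = -99369 + 27357 = -72012$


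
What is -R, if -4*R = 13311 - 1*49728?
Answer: -36417/4 ≈ -9104.3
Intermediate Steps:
R = 36417/4 (R = -(13311 - 1*49728)/4 = -(13311 - 49728)/4 = -¼*(-36417) = 36417/4 ≈ 9104.3)
-R = -1*36417/4 = -36417/4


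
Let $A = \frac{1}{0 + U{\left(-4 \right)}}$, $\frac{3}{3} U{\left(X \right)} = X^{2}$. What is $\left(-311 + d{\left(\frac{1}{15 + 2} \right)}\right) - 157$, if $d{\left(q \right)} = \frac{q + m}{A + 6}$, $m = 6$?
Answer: $- \frac{770084}{1649} \approx -467.0$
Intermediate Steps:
$U{\left(X \right)} = X^{2}$
$A = \frac{1}{16}$ ($A = \frac{1}{0 + \left(-4\right)^{2}} = \frac{1}{0 + 16} = \frac{1}{16} \approx 0.0625$)
$d{\left(q \right)} = \frac{96}{97} + \frac{16 q}{97}$ ($d{\left(q \right)} = \frac{q + 6}{\frac{1}{16} + 6} = \frac{6 + q}{\frac{97}{16}} = \left(6 + q\right) \frac{16}{97} = \frac{96}{97} + \frac{16 q}{97}$)
$\left(-311 + d{\left(\frac{1}{15 + 2} \right)}\right) - 157 = \left(-311 + \left(\frac{96}{97} + \frac{16}{97 \left(15 + 2\right)}\right)\right) - 157 = \left(-311 + \left(\frac{96}{97} + \frac{16}{97 \cdot 17}\right)\right) - 157 = \left(-311 + \left(\frac{96}{97} + \frac{16}{97} \cdot \frac{1}{17}\right)\right) - 157 = \left(-311 + \left(\frac{96}{97} + \frac{16}{1649}\right)\right) - 157 = \left(-311 + \frac{1648}{1649}\right) - 157 = - \frac{511191}{1649} - 157 = - \frac{770084}{1649}$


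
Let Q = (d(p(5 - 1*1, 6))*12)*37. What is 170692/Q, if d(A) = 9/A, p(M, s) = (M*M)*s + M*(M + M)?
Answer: 5462144/999 ≈ 5467.6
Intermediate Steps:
p(M, s) = 2*M² + s*M² (p(M, s) = M²*s + M*(2*M) = s*M² + 2*M² = 2*M² + s*M²)
Q = 999/32 (Q = ((9/(((5 - 1*1)²*(2 + 6))))*12)*37 = ((9/(((5 - 1)²*8)))*12)*37 = ((9/((4²*8)))*12)*37 = ((9/((16*8)))*12)*37 = ((9/128)*12)*37 = (27/32)*37 = 999/32 ≈ 31.219)
170692/Q = 170692/(999/32) = 170692*(32/999) = 5462144/999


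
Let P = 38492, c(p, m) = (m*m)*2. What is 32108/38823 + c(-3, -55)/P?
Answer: 735390143/747187458 ≈ 0.98421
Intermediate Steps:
c(p, m) = 2*m² (c(p, m) = m²*2 = 2*m²)
32108/38823 + c(-3, -55)/P = 32108/38823 + (2*(-55)²)/38492 = 32108*(1/38823) + (2*3025)*(1/38492) = 32108/38823 + 6050*(1/38492) = 32108/38823 + 3025/19246 = 735390143/747187458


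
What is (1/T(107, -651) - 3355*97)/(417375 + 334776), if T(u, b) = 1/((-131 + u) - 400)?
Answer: -325859/752151 ≈ -0.43324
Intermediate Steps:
T(u, b) = 1/(-531 + u)
(1/T(107, -651) - 3355*97)/(417375 + 334776) = (1/(1/(-531 + 107)) - 3355*97)/(417375 + 334776) = (1/(1/(-424)) - 325435)/752151 = (1/(-1/424) - 325435)*(1/752151) = (-424 - 325435)*(1/752151) = -325859*1/752151 = -325859/752151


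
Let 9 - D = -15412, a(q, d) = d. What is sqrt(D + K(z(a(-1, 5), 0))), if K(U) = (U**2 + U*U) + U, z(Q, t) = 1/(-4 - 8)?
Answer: sqrt(2220614)/12 ≈ 124.18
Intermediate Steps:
z(Q, t) = -1/12 (z(Q, t) = 1/(-12) = -1/12)
K(U) = U + 2*U**2 (K(U) = (U**2 + U**2) + U = 2*U**2 + U = U + 2*U**2)
D = 15421 (D = 9 - 1*(-15412) = 9 + 15412 = 15421)
sqrt(D + K(z(a(-1, 5), 0))) = sqrt(15421 - (1 + 2*(-1/12))/12) = sqrt(15421 - (1 - 1/6)/12) = sqrt(15421 - 1/12*5/6) = sqrt(15421 - 5/72) = sqrt(1110307/72) = sqrt(2220614)/12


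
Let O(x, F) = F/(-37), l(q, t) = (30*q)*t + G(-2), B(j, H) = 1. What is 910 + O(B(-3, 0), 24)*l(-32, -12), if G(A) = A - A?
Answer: -242810/37 ≈ -6562.4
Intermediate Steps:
G(A) = 0
l(q, t) = 30*q*t (l(q, t) = (30*q)*t + 0 = 30*q*t + 0 = 30*q*t)
O(x, F) = -F/37 (O(x, F) = F*(-1/37) = -F/37)
910 + O(B(-3, 0), 24)*l(-32, -12) = 910 + (-1/37*24)*(30*(-32)*(-12)) = 910 - 24/37*11520 = 910 - 276480/37 = -242810/37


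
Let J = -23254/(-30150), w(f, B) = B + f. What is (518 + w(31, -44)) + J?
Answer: 7624502/15075 ≈ 505.77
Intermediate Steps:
J = 11627/15075 (J = -23254*(-1/30150) = 11627/15075 ≈ 0.77128)
(518 + w(31, -44)) + J = (518 + (-44 + 31)) + 11627/15075 = (518 - 13) + 11627/15075 = 505 + 11627/15075 = 7624502/15075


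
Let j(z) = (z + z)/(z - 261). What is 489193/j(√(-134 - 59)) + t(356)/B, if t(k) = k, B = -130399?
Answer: 63790277295/260798 + 127679373*I*√193/386 ≈ 2.446e+5 + 4.5953e+6*I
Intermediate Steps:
j(z) = 2*z/(-261 + z) (j(z) = (2*z)/(-261 + z) = 2*z/(-261 + z))
489193/j(√(-134 - 59)) + t(356)/B = 489193/((2*√(-134 - 59)/(-261 + √(-134 - 59)))) + 356/(-130399) = 489193/((2*√(-193)/(-261 + √(-193)))) + 356*(-1/130399) = 489193/((2*(I*√193)/(-261 + I*√193))) - 356/130399 = 489193/((2*I*√193/(-261 + I*√193))) - 356/130399 = 489193*(-I*√193*(-261 + I*√193)/386) - 356/130399 = -489193*I*√193*(-261 + I*√193)/386 - 356/130399 = -356/130399 - 489193*I*√193*(-261 + I*√193)/386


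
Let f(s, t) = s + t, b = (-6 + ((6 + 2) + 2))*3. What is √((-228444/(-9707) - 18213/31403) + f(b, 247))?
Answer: 2*√6549837983186583370/304828921 ≈ 16.791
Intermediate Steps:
b = 12 (b = (-6 + (8 + 2))*3 = (-6 + 10)*3 = 4*3 = 12)
√((-228444/(-9707) - 18213/31403) + f(b, 247)) = √((-228444/(-9707) - 18213/31403) + (12 + 247)) = √((-228444*(-1/9707) - 18213*1/31403) + 259) = √((228444/9707 - 18213/31403) + 259) = √(6997033341/304828921 + 259) = √(85947723880/304828921) = 2*√6549837983186583370/304828921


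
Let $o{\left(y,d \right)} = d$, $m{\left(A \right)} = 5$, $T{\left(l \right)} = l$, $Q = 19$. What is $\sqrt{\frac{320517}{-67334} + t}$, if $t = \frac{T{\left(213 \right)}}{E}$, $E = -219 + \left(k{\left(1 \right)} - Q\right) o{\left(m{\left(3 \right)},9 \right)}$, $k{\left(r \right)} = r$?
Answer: $\frac{i \sqrt{388972988826914}}{8551418} \approx 2.3063 i$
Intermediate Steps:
$E = -381$ ($E = -219 + \left(1 - 19\right) 9 = -219 - 162 = -381$)
$t = - \frac{71}{127}$ ($t = \frac{213}{-381} = 213 \left(- \frac{1}{381}\right) = - \frac{71}{127} \approx -0.55906$)
$\sqrt{\frac{320517}{-67334} + t} = \sqrt{\frac{320517}{-67334} - \frac{71}{127}} = \sqrt{320517 \left(- \frac{1}{67334}\right) - \frac{71}{127}} = \sqrt{- \frac{320517}{67334} - \frac{71}{127}} = \sqrt{- \frac{45486373}{8551418}} = \frac{i \sqrt{388972988826914}}{8551418}$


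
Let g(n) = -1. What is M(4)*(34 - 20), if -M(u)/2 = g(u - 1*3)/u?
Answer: 7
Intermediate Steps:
M(u) = 2/u (M(u) = -(-2)/u = 2/u)
M(4)*(34 - 20) = (2/4)*(34 - 20) = (2*(¼))*14 = (½)*14 = 7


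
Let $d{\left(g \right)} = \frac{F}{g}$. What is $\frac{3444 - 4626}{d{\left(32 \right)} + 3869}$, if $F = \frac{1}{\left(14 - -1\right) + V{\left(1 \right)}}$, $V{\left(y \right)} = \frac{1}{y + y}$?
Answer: $- \frac{195424}{639675} \approx -0.30551$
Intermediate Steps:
$V{\left(y \right)} = \frac{1}{2 y}$
$F = \frac{2}{31}$ ($F = \frac{1}{\left(14 - -1\right) + \frac{1}{2 \cdot 1}} = \frac{1}{\left(14 + 1\right) + \frac{1}{2} \cdot 1} = \frac{1}{15 + \frac{1}{2}} = \frac{1}{\frac{31}{2}} = \frac{2}{31} \approx 0.064516$)
$d{\left(g \right)} = \frac{2}{31 g}$
$\frac{3444 - 4626}{d{\left(32 \right)} + 3869} = \frac{3444 - 4626}{\frac{2}{31 \cdot 32} + 3869} = - \frac{1182}{\frac{2}{31} \cdot \frac{1}{32} + 3869} = - \frac{1182}{\frac{1}{496} + 3869} = - \frac{1182}{\frac{1919025}{496}} = \left(-1182\right) \frac{496}{1919025} = - \frac{195424}{639675}$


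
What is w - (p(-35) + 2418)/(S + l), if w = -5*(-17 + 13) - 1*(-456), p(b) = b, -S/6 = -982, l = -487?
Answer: 2570397/5405 ≈ 475.56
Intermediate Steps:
S = 5892 (S = -6*(-982) = 5892)
w = 476 (w = -5*(-4) + 456 = 20 + 456 = 476)
w - (p(-35) + 2418)/(S + l) = 476 - (-35 + 2418)/(5892 - 487) = 476 - 2383/5405 = 2570397/5405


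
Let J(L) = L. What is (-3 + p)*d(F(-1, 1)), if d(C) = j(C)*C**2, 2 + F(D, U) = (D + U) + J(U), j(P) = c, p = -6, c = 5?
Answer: -45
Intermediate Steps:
j(P) = 5
F(D, U) = -2 + D + 2*U (F(D, U) = -2 + ((D + U) + U) = -2 + (D + 2*U) = -2 + D + 2*U)
d(C) = 5*C**2
(-3 + p)*d(F(-1, 1)) = (-3 - 6)*(5*(-2 - 1 + 2*1)**2) = -45*(-2 - 1 + 2)**2 = -45*(-1)**2 = -45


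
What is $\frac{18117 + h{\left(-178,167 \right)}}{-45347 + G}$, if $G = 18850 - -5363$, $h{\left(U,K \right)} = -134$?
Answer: $- \frac{17983}{21134} \approx -0.8509$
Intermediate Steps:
$G = 24213$ ($G = 18850 + \left(-7197 + 12560\right) = 18850 + 5363 = 24213$)
$\frac{18117 + h{\left(-178,167 \right)}}{-45347 + G} = \frac{18117 - 134}{-45347 + 24213} = \frac{17983}{-21134} = 17983 \left(- \frac{1}{21134}\right) = - \frac{17983}{21134}$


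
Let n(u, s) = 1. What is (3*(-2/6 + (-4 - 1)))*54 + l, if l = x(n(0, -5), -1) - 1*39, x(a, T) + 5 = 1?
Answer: -907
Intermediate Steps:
x(a, T) = -4 (x(a, T) = -5 + 1 = -4)
l = -43 (l = -4 - 1*39 = -4 - 39 = -43)
(3*(-2/6 + (-4 - 1)))*54 + l = (3*(-2/6 + (-4 - 1)))*54 - 43 = (3*(-2*⅙ - 5))*54 - 43 = (3*(-⅓ - 5))*54 - 43 = (3*(-16/3))*54 - 43 = -16*54 - 43 = -864 - 43 = -907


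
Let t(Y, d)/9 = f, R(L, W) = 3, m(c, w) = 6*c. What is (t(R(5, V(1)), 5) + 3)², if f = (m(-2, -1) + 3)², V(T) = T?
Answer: 535824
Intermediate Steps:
f = 81 (f = (6*(-2) + 3)² = (-12 + 3)² = (-9)² = 81)
t(Y, d) = 729 (t(Y, d) = 9*81 = 729)
(t(R(5, V(1)), 5) + 3)² = (729 + 3)² = 732² = 535824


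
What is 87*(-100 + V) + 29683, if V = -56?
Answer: 16111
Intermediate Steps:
87*(-100 + V) + 29683 = 87*(-100 - 56) + 29683 = 87*(-156) + 29683 = -13572 + 29683 = 16111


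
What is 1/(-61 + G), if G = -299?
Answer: -1/360 ≈ -0.0027778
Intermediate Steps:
1/(-61 + G) = 1/(-61 - 299) = 1/(-360) = -1/360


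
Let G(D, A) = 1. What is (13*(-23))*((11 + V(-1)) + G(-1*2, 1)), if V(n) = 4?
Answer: -4784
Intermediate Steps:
(13*(-23))*((11 + V(-1)) + G(-1*2, 1)) = (13*(-23))*((11 + 4) + 1) = -299*(15 + 1) = -299*16 = -4784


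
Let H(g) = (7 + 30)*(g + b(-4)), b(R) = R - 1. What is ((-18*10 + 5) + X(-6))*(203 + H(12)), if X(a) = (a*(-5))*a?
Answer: -164010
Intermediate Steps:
b(R) = -1 + R
H(g) = -185 + 37*g (H(g) = (7 + 30)*(g + (-1 - 4)) = 37*(g - 5) = 37*(-5 + g) = -185 + 37*g)
X(a) = -5*a**2 (X(a) = (-5*a)*a = -5*a**2)
((-18*10 + 5) + X(-6))*(203 + H(12)) = ((-18*10 + 5) - 5*(-6)**2)*(203 + (-185 + 37*12)) = ((-180 + 5) - 5*36)*(203 + (-185 + 444)) = (-175 - 180)*(203 + 259) = -355*462 = -164010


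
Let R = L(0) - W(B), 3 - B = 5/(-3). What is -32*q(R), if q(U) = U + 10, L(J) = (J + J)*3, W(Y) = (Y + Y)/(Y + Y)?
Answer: -288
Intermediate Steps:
B = 14/3 (B = 3 - 5/(-3) = 3 - 5*(-1)/3 = 3 - 1*(-5/3) = 3 + 5/3 = 14/3 ≈ 4.6667)
W(Y) = 1 (W(Y) = (2*Y)/((2*Y)) = (2*Y)*(1/(2*Y)) = 1)
L(J) = 6*J (L(J) = (2*J)*3 = 6*J)
R = -1 (R = 6*0 - 1*1 = 0 - 1 = -1)
q(U) = 10 + U
-32*q(R) = -32*(10 - 1) = -32*9 = -288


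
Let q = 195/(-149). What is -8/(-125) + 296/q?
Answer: -1102288/4875 ≈ -226.11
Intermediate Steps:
q = -195/149 (q = 195*(-1/149) = -195/149 ≈ -1.3087)
-8/(-125) + 296/q = -8/(-125) + 296/(-195/149) = -8*(-1/125) + 296*(-149/195) = 8/125 - 44104/195 = -1102288/4875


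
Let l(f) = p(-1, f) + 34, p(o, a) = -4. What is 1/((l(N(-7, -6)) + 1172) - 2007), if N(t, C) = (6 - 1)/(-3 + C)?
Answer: -1/805 ≈ -0.0012422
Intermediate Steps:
N(t, C) = 5/(-3 + C)
l(f) = 30 (l(f) = -4 + 34 = 30)
1/((l(N(-7, -6)) + 1172) - 2007) = 1/((30 + 1172) - 2007) = 1/(1202 - 2007) = 1/(-805) = -1/805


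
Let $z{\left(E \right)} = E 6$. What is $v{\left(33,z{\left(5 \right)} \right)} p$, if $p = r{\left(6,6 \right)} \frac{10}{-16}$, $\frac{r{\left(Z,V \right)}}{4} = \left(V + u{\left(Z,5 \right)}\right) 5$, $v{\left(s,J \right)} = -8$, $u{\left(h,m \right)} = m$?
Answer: $1100$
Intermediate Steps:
$z{\left(E \right)} = 6 E$
$r{\left(Z,V \right)} = 100 + 20 V$ ($r{\left(Z,V \right)} = 4 \left(V + 5\right) 5 = 4 \left(5 + V\right) 5 = 4 \left(25 + 5 V\right) = 100 + 20 V$)
$p = - \frac{275}{2}$ ($p = \left(100 + 20 \cdot 6\right) \frac{10}{-16} = \left(100 + 120\right) 10 \left(- \frac{1}{16}\right) = 220 \left(- \frac{5}{8}\right) = - \frac{275}{2} \approx -137.5$)
$v{\left(33,z{\left(5 \right)} \right)} p = \left(-8\right) \left(- \frac{275}{2}\right) = 1100$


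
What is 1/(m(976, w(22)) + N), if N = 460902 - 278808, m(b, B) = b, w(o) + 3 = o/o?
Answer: 1/183070 ≈ 5.4624e-6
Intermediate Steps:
w(o) = -2 (w(o) = -3 + o/o = -3 + 1 = -2)
N = 182094
1/(m(976, w(22)) + N) = 1/(976 + 182094) = 1/183070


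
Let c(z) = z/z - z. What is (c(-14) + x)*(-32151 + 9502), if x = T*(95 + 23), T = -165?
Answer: 440636295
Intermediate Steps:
c(z) = 1 - z
x = -19470 (x = -165*(95 + 23) = -165*118 = -19470)
(c(-14) + x)*(-32151 + 9502) = ((1 - 1*(-14)) - 19470)*(-32151 + 9502) = ((1 + 14) - 19470)*(-22649) = (15 - 19470)*(-22649) = -19455*(-22649) = 440636295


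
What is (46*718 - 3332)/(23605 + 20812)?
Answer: 29696/44417 ≈ 0.66857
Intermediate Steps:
(46*718 - 3332)/(23605 + 20812) = (33028 - 3332)/44417 = 29696*(1/44417) = 29696/44417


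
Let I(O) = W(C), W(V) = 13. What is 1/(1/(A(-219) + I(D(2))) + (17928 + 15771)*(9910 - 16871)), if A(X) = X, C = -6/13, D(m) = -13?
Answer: -206/48323220235 ≈ -4.2630e-9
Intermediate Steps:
C = -6/13 (C = -6*1/13 = -6/13 ≈ -0.46154)
I(O) = 13
1/(1/(A(-219) + I(D(2))) + (17928 + 15771)*(9910 - 16871)) = 1/(1/(-219 + 13) + (17928 + 15771)*(9910 - 16871)) = 1/(1/(-206) + 33699*(-6961)) = 1/(-1/206 - 234578739) = 1/(-48323220235/206) = -206/48323220235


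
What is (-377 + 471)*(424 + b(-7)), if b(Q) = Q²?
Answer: 44462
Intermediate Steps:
(-377 + 471)*(424 + b(-7)) = (-377 + 471)*(424 + (-7)²) = 94*(424 + 49) = 94*473 = 44462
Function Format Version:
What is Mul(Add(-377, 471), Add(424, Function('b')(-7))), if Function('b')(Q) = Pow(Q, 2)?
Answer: 44462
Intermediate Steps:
Mul(Add(-377, 471), Add(424, Function('b')(-7))) = Mul(Add(-377, 471), Add(424, Pow(-7, 2))) = Mul(94, Add(424, 49)) = Mul(94, 473) = 44462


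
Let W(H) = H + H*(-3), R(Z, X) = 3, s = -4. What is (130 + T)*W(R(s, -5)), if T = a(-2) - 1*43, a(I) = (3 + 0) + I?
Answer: -528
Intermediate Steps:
a(I) = 3 + I
W(H) = -2*H (W(H) = H - 3*H = -2*H)
T = -42 (T = (3 - 2) - 1*43 = 1 - 43 = -42)
(130 + T)*W(R(s, -5)) = (130 - 42)*(-2*3) = 88*(-6) = -528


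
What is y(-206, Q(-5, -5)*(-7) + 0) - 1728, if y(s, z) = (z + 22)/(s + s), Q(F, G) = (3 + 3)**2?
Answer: -355853/206 ≈ -1727.4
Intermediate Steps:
Q(F, G) = 36 (Q(F, G) = 6**2 = 36)
y(s, z) = (22 + z)/(2*s) (y(s, z) = (22 + z)/((2*s)) = (22 + z)*(1/(2*s)) = (22 + z)/(2*s))
y(-206, Q(-5, -5)*(-7) + 0) - 1728 = (1/2)*(22 + (36*(-7) + 0))/(-206) - 1728 = (1/2)*(-1/206)*(22 + (-252 + 0)) - 1728 = (1/2)*(-1/206)*(22 - 252) - 1728 = (1/2)*(-1/206)*(-230) - 1728 = 115/206 - 1728 = -355853/206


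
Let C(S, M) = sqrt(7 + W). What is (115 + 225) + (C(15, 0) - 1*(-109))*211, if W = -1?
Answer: 23339 + 211*sqrt(6) ≈ 23856.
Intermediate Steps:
C(S, M) = sqrt(6) (C(S, M) = sqrt(7 - 1) = sqrt(6))
(115 + 225) + (C(15, 0) - 1*(-109))*211 = (115 + 225) + (sqrt(6) - 1*(-109))*211 = 340 + (sqrt(6) + 109)*211 = 340 + (109 + sqrt(6))*211 = 340 + (22999 + 211*sqrt(6)) = 23339 + 211*sqrt(6)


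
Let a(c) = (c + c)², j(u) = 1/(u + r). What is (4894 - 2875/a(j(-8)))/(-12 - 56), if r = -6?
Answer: 135981/68 ≈ 1999.7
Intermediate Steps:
j(u) = 1/(-6 + u) (j(u) = 1/(u - 6) = 1/(-6 + u))
a(c) = 4*c² (a(c) = (2*c)² = 4*c²)
(4894 - 2875/a(j(-8)))/(-12 - 56) = (4894 - 2875*(-6 - 8)²/4)/(-12 - 56) = (4894 - 2875/(4*(1/(-14))²))/(-68) = (4894 - 2875/(4*(-1/14)²))*(-1/68) = (4894 - 2875/(4*(1/196)))*(-1/68) = (4894 - 2875/1/49)*(-1/68) = (4894 - 2875*49)*(-1/68) = (4894 - 140875)*(-1/68) = -135981*(-1/68) = 135981/68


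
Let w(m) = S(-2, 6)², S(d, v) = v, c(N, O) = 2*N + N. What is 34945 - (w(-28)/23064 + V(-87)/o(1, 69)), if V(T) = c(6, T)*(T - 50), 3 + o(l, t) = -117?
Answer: 671247899/19220 ≈ 34924.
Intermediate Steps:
c(N, O) = 3*N
o(l, t) = -120 (o(l, t) = -3 - 117 = -120)
V(T) = -900 + 18*T (V(T) = (3*6)*(T - 50) = 18*(-50 + T) = -900 + 18*T)
w(m) = 36 (w(m) = 6² = 36)
34945 - (w(-28)/23064 + V(-87)/o(1, 69)) = 34945 - (36/23064 + (-900 + 18*(-87))/(-120)) = 34945 - (36*(1/23064) + (-900 - 1566)*(-1/120)) = 34945 - (3/1922 - 2466*(-1/120)) = 34945 - (3/1922 + 411/20) = 34945 - 1*395001/19220 = 34945 - 395001/19220 = 671247899/19220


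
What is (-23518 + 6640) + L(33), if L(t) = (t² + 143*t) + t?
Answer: -11037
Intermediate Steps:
L(t) = t² + 144*t
(-23518 + 6640) + L(33) = (-23518 + 6640) + 33*(144 + 33) = -16878 + 33*177 = -16878 + 5841 = -11037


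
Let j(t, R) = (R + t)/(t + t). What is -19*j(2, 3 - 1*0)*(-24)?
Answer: 570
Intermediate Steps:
j(t, R) = (R + t)/(2*t) (j(t, R) = (R + t)/((2*t)) = (R + t)*(1/(2*t)) = (R + t)/(2*t))
-19*j(2, 3 - 1*0)*(-24) = -19*((3 - 1*0) + 2)/(2*2)*(-24) = -19*((3 + 0) + 2)/(2*2)*(-24) = -19*(3 + 2)/(2*2)*(-24) = -19*5/(2*2)*(-24) = -19*5/4*(-24) = -95/4*(-24) = 570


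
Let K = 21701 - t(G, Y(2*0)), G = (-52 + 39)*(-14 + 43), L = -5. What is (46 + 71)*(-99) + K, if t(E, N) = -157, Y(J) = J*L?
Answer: 10275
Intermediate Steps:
Y(J) = -5*J (Y(J) = J*(-5) = -5*J)
G = -377 (G = -13*29 = -377)
K = 21858 (K = 21701 - 1*(-157) = 21701 + 157 = 21858)
(46 + 71)*(-99) + K = (46 + 71)*(-99) + 21858 = 117*(-99) + 21858 = -11583 + 21858 = 10275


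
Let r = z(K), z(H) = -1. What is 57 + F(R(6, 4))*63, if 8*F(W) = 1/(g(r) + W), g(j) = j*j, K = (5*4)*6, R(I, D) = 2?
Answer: 477/8 ≈ 59.625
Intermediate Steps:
K = 120 (K = 20*6 = 120)
r = -1
g(j) = j²
F(W) = 1/(8*(1 + W)) (F(W) = 1/(8*((-1)² + W)) = 1/(8*(1 + W)))
57 + F(R(6, 4))*63 = 57 + (1/(8*(1 + 2)))*63 = 57 + ((⅛)/3)*63 = 57 + ((⅛)*(⅓))*63 = 57 + (1/24)*63 = 57 + 21/8 = 477/8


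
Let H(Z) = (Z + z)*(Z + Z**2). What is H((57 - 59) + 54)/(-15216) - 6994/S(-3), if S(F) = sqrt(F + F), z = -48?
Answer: -689/951 + 3497*I*sqrt(6)/3 ≈ -0.7245 + 2855.3*I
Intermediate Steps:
S(F) = sqrt(2)*sqrt(F) (S(F) = sqrt(2*F) = sqrt(2)*sqrt(F))
H(Z) = (-48 + Z)*(Z + Z**2) (H(Z) = (Z - 48)*(Z + Z**2) = (-48 + Z)*(Z + Z**2))
H((57 - 59) + 54)/(-15216) - 6994/S(-3) = (((57 - 59) + 54)*(-48 + ((57 - 59) + 54)**2 - 47*((57 - 59) + 54)))/(-15216) - 6994*(-I*sqrt(6)/6) = ((-2 + 54)*(-48 + (-2 + 54)**2 - 47*(-2 + 54)))*(-1/15216) - 6994*(-I*sqrt(6)/6) = (52*(-48 + 52**2 - 47*52))*(-1/15216) - 6994*(-I*sqrt(6)/6) = (52*(-48 + 2704 - 2444))*(-1/15216) - (-3497)*I*sqrt(6)/3 = (52*212)*(-1/15216) + 3497*I*sqrt(6)/3 = 11024*(-1/15216) + 3497*I*sqrt(6)/3 = -689/951 + 3497*I*sqrt(6)/3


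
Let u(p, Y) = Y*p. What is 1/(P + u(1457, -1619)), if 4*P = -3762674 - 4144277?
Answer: -4/17342483 ≈ -2.3065e-7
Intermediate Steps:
P = -7906951/4 (P = (-3762674 - 4144277)/4 = (¼)*(-7906951) = -7906951/4 ≈ -1.9767e+6)
1/(P + u(1457, -1619)) = 1/(-7906951/4 - 1619*1457) = 1/(-7906951/4 - 2358883) = 1/(-17342483/4) = -4/17342483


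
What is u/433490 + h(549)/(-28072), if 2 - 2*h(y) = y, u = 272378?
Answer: 7764754731/12168931280 ≈ 0.63808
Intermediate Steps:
h(y) = 1 - y/2
u/433490 + h(549)/(-28072) = 272378/433490 + (1 - ½*549)/(-28072) = 272378*(1/433490) + (1 - 549/2)*(-1/28072) = 136189/216745 - 547/2*(-1/28072) = 136189/216745 + 547/56144 = 7764754731/12168931280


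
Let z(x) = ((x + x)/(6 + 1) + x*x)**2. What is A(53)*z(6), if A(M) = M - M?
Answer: 0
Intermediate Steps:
A(M) = 0
z(x) = (x**2 + 2*x/7)**2 (z(x) = ((2*x)/7 + x**2)**2 = ((2*x)*(1/7) + x**2)**2 = (2*x/7 + x**2)**2 = (x**2 + 2*x/7)**2)
A(53)*z(6) = 0*((1/49)*6**2*(2 + 7*6)**2) = 0*((1/49)*36*(2 + 42)**2) = 0*((1/49)*36*44**2) = 0*((1/49)*36*1936) = 0*(69696/49) = 0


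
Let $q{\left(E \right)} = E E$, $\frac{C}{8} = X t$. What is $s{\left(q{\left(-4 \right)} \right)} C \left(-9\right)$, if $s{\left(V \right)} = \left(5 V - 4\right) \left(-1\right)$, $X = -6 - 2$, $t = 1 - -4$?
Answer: $-218880$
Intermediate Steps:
$t = 5$ ($t = 1 + 4 = 5$)
$X = -8$
$C = -320$ ($C = 8 \left(\left(-8\right) 5\right) = 8 \left(-40\right) = -320$)
$q{\left(E \right)} = E^{2}$
$s{\left(V \right)} = 4 - 5 V$ ($s{\left(V \right)} = \left(-4 + 5 V\right) \left(-1\right) = 4 - 5 V$)
$s{\left(q{\left(-4 \right)} \right)} C \left(-9\right) = \left(4 - 5 \left(-4\right)^{2}\right) \left(-320\right) \left(-9\right) = \left(4 - 80\right) \left(-320\right) \left(-9\right) = \left(-76\right) \left(-320\right) \left(-9\right) = 24320 \left(-9\right) = -218880$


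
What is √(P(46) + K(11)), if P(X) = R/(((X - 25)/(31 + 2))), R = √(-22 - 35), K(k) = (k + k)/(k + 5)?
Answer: √(1078 + 1232*I*√57)/28 ≈ 2.5805 + 2.2987*I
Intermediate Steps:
K(k) = 2*k/(5 + k) (K(k) = (2*k)/(5 + k) = 2*k/(5 + k))
R = I*√57 (R = √(-57) = I*√57 ≈ 7.5498*I)
P(X) = I*√57/(-25/33 + X/33) (P(X) = (I*√57)/(((X - 25)/(31 + 2))) = (I*√57)/(((-25 + X)/33)) = (I*√57)/(((-25 + X)*(1/33))) = (I*√57)/(-25/33 + X/33) = I*√57/(-25/33 + X/33))
√(P(46) + K(11)) = √(33*I*√57/(-25 + 46) + 2*11/(5 + 11)) = √(33*I*√57/21 + 2*11/16) = √(33*I*√57*(1/21) + 2*11*(1/16)) = √(11*I*√57/7 + 11/8) = √(11/8 + 11*I*√57/7)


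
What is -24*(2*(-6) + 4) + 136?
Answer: 328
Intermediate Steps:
-24*(2*(-6) + 4) + 136 = -24*(-12 + 4) + 136 = -24*(-8) + 136 = 192 + 136 = 328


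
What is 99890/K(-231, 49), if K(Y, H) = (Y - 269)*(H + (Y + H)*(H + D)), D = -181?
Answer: -1427/171950 ≈ -0.0082989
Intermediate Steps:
K(Y, H) = (-269 + Y)*(H + (-181 + H)*(H + Y)) (K(Y, H) = (Y - 269)*(H + (Y + H)*(H - 181)) = (-269 + Y)*(H + (H + Y)*(-181 + H)) = (-269 + Y)*(H + (-181 + H)*(H + Y)))
99890/K(-231, 49) = 99890/(-269*49² - 181*(-231)² + 48420*49 + 48689*(-231) + 49*(-231)² - 231*49² - 449*49*(-231)) = 99890/(-269*2401 - 181*53361 + 2372580 - 11247159 + 49*53361 - 231*2401 + 5082231) = 99890/(-645869 - 9658341 + 2372580 - 11247159 + 2614689 - 554631 + 5082231) = 99890/(-12036500) = 99890*(-1/12036500) = -1427/171950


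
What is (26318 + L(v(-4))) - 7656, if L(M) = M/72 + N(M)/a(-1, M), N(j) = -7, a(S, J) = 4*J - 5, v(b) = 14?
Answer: 11421179/612 ≈ 18662.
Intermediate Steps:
a(S, J) = -5 + 4*J
L(M) = -7/(-5 + 4*M) + M/72 (L(M) = M/72 - 7/(-5 + 4*M) = -7/(-5 + 4*M) + M/72)
(26318 + L(v(-4))) - 7656 = (26318 + (-504 + 14*(-5 + 4*14))/(72*(-5 + 4*14))) - 7656 = (26318 + (-504 + 14*(-5 + 56))/(72*(-5 + 56))) - 7656 = (26318 + (1/72)*(-504 + 14*51)/51) - 7656 = (26318 + (1/72)*(1/51)*(-504 + 714)) - 7656 = (26318 + (1/72)*(1/51)*210) - 7656 = (26318 + 35/612) - 7656 = 16106651/612 - 7656 = 11421179/612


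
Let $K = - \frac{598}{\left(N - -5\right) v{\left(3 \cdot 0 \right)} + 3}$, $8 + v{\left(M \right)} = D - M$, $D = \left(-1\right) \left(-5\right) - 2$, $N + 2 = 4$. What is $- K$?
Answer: $- \frac{299}{16} \approx -18.688$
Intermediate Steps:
$N = 2$ ($N = -2 + 4 = 2$)
$D = 3$ ($D = 5 - 2 = 3$)
$v{\left(M \right)} = -5 - M$ ($v{\left(M \right)} = -8 - \left(-3 + M\right) = -5 - M$)
$K = \frac{299}{16}$ ($K = - \frac{598}{\left(2 - -5\right) \left(-5 - 3 \cdot 0\right) + 3} = - \frac{598}{\left(2 + 5\right) \left(-5 - 0\right) + 3} = - \frac{598}{7 \left(-5 + 0\right) + 3} = - \frac{598}{7 \left(-5\right) + 3} = - \frac{598}{-35 + 3} = - \frac{598}{-32} = \left(-598\right) \left(- \frac{1}{32}\right) = \frac{299}{16} \approx 18.688$)
$- K = \left(-1\right) \frac{299}{16} = - \frac{299}{16}$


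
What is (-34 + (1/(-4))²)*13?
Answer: -7059/16 ≈ -441.19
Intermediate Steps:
(-34 + (1/(-4))²)*13 = (-34 + (-¼)²)*13 = (-34 + 1/16)*13 = -543/16*13 = -7059/16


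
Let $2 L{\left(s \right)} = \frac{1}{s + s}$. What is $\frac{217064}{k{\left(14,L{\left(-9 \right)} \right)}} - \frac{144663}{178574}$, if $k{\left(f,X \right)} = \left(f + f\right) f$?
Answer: $\frac{4838159855}{8750126} \approx 552.92$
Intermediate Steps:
$L{\left(s \right)} = \frac{1}{4 s}$ ($L{\left(s \right)} = \frac{1}{2 \left(s + s\right)} = \frac{1}{2 \cdot 2 s} = \frac{\frac{1}{2} \frac{1}{s}}{2} = \frac{1}{4 s}$)
$k{\left(f,X \right)} = 2 f^{2}$ ($k{\left(f,X \right)} = 2 f f = 2 f^{2}$)
$\frac{217064}{k{\left(14,L{\left(-9 \right)} \right)}} - \frac{144663}{178574} = \frac{217064}{2 \cdot 14^{2}} - \frac{144663}{178574} = \frac{217064}{2 \cdot 196} - \frac{144663}{178574} = \frac{217064}{392} - \frac{144663}{178574} = 217064 \cdot \frac{1}{392} - \frac{144663}{178574} = \frac{27133}{49} - \frac{144663}{178574} = \frac{4838159855}{8750126}$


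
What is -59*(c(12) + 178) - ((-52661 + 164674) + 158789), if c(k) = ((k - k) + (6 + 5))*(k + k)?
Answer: -296880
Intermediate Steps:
c(k) = 22*k (c(k) = (0 + 11)*(2*k) = 11*(2*k) = 22*k)
-59*(c(12) + 178) - ((-52661 + 164674) + 158789) = -59*(22*12 + 178) - ((-52661 + 164674) + 158789) = -59*(264 + 178) - (112013 + 158789) = -59*442 - 1*270802 = -26078 - 270802 = -296880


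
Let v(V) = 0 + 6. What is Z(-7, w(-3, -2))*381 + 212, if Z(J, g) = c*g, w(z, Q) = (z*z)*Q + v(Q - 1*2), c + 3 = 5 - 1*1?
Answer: -4360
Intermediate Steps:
v(V) = 6
c = 1 (c = -3 + (5 - 1*1) = -3 + (5 - 1) = -3 + 4 = 1)
w(z, Q) = 6 + Q*z² (w(z, Q) = (z*z)*Q + 6 = z²*Q + 6 = Q*z² + 6 = 6 + Q*z²)
Z(J, g) = g (Z(J, g) = 1*g = g)
Z(-7, w(-3, -2))*381 + 212 = (6 - 2*(-3)²)*381 + 212 = (6 - 2*9)*381 + 212 = (6 - 18)*381 + 212 = -12*381 + 212 = -4572 + 212 = -4360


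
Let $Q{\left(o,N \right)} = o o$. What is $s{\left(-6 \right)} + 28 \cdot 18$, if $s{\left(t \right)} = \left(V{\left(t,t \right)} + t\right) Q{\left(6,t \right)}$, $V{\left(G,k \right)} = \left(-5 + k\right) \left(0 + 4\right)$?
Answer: $-1296$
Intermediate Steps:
$Q{\left(o,N \right)} = o^{2}$
$V{\left(G,k \right)} = -20 + 4 k$ ($V{\left(G,k \right)} = \left(-5 + k\right) 4 = -20 + 4 k$)
$s{\left(t \right)} = -720 + 180 t$ ($s{\left(t \right)} = \left(\left(-20 + 4 t\right) + t\right) 6^{2} = \left(-20 + 5 t\right) 36 = -720 + 180 t$)
$s{\left(-6 \right)} + 28 \cdot 18 = \left(-720 + 180 \left(-6\right)\right) + 28 \cdot 18 = \left(-720 - 1080\right) + 504 = -1800 + 504 = -1296$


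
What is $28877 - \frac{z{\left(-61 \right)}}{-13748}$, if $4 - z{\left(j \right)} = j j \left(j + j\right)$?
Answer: $\frac{198727481}{6874} \approx 28910.0$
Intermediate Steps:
$z{\left(j \right)} = 4 - 2 j^{3}$ ($z{\left(j \right)} = 4 - j j \left(j + j\right) = 4 - j^{2} \cdot 2 j = 4 - 2 j^{3}$)
$28877 - \frac{z{\left(-61 \right)}}{-13748} = 28877 - \frac{4 - 2 \left(-61\right)^{3}}{-13748} = 28877 - \left(4 - -453962\right) \left(- \frac{1}{13748}\right) = 28877 - \left(4 + 453962\right) \left(- \frac{1}{13748}\right) = 28877 - 453966 \left(- \frac{1}{13748}\right) = 28877 - - \frac{226983}{6874} = 28877 + \frac{226983}{6874} = \frac{198727481}{6874}$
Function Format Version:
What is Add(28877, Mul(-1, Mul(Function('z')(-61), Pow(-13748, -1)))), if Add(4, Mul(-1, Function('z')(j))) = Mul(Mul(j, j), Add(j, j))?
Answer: Rational(198727481, 6874) ≈ 28910.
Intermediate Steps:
Function('z')(j) = Add(4, Mul(-2, Pow(j, 3))) (Function('z')(j) = Add(4, Mul(-1, Mul(Mul(j, j), Add(j, j)))) = Add(4, Mul(-1, Mul(Pow(j, 2), Mul(2, j)))) = Add(4, Mul(-1, Mul(2, Pow(j, 3)))) = Add(4, Mul(-2, Pow(j, 3))))
Add(28877, Mul(-1, Mul(Function('z')(-61), Pow(-13748, -1)))) = Add(28877, Mul(-1, Mul(Add(4, Mul(-2, Pow(-61, 3))), Pow(-13748, -1)))) = Add(28877, Mul(-1, Mul(Add(4, Mul(-2, -226981)), Rational(-1, 13748)))) = Add(28877, Mul(-1, Mul(Add(4, 453962), Rational(-1, 13748)))) = Add(28877, Mul(-1, Mul(453966, Rational(-1, 13748)))) = Add(28877, Mul(-1, Rational(-226983, 6874))) = Add(28877, Rational(226983, 6874)) = Rational(198727481, 6874)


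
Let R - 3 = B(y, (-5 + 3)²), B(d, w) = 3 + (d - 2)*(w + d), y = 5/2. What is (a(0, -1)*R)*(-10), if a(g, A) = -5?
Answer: 925/2 ≈ 462.50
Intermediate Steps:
y = 5/2 (y = 5*(½) = 5/2 ≈ 2.5000)
B(d, w) = 3 + (-2 + d)*(d + w)
R = 37/4 (R = 3 + (3 + (5/2)² - 2*5/2 - 2*(-5 + 3)² + 5*(-5 + 3)²/2) = 3 + (3 + 25/4 - 5 - 2*(-2)² + (5/2)*(-2)²) = 3 + (3 + 25/4 - 5 - 2*4 + (5/2)*4) = 3 + (3 + 25/4 - 5 - 8 + 10) = 3 + 25/4 = 37/4 ≈ 9.2500)
(a(0, -1)*R)*(-10) = -5*37/4*(-10) = -185/4*(-10) = 925/2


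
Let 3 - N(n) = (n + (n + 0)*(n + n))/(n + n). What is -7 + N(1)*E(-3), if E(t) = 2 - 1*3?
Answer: -17/2 ≈ -8.5000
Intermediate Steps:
E(t) = -1 (E(t) = 2 - 3 = -1)
N(n) = 3 - (n + 2*n**2)/(2*n) (N(n) = 3 - (n + (n + 0)*(n + n))/(n + n) = 3 - (n + n*(2*n))/(2*n) = 3 - (n + 2*n**2)*1/(2*n) = 3 - (n + 2*n**2)/(2*n))
-7 + N(1)*E(-3) = -7 + (5/2 - 1*1)*(-1) = -7 + (5/2 - 1)*(-1) = -7 + (3/2)*(-1) = -7 - 3/2 = -17/2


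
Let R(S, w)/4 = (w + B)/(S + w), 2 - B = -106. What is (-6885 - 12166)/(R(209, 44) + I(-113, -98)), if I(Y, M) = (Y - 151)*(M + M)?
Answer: -4819903/13091840 ≈ -0.36816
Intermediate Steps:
B = 108 (B = 2 - 1*(-106) = 2 + 106 = 108)
R(S, w) = 4*(108 + w)/(S + w) (R(S, w) = 4*((w + 108)/(S + w)) = 4*((108 + w)/(S + w)) = 4*(108 + w)/(S + w))
I(Y, M) = 2*M*(-151 + Y) (I(Y, M) = (-151 + Y)*(2*M) = 2*M*(-151 + Y))
(-6885 - 12166)/(R(209, 44) + I(-113, -98)) = (-6885 - 12166)/(4*(108 + 44)/(209 + 44) + 2*(-98)*(-151 - 113)) = -19051/(4*152/253 + 2*(-98)*(-264)) = -19051/(4*(1/253)*152 + 51744) = -19051/(608/253 + 51744) = -19051/13091840/253 = -19051*253/13091840 = -4819903/13091840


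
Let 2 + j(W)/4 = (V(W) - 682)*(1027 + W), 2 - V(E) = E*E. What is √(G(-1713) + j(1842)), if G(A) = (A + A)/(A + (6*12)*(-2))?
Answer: I*√14922380843535974/619 ≈ 1.9735e+5*I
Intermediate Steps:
V(E) = 2 - E² (V(E) = 2 - E*E = 2 - E²)
G(A) = 2*A/(-144 + A) (G(A) = (2*A)/(A + 72*(-2)) = (2*A)/(A - 144) = (2*A)/(-144 + A) = 2*A/(-144 + A))
j(W) = -8 + 4*(-680 - W²)*(1027 + W) (j(W) = -8 + 4*(((2 - W²) - 682)*(1027 + W)) = -8 + 4*((-680 - W²)*(1027 + W)) = -8 + 4*(-680 - W²)*(1027 + W))
√(G(-1713) + j(1842)) = √(2*(-1713)/(-144 - 1713) + (-2793448 - 4108*1842² - 2720*1842 - 4*1842³)) = √(2*(-1713)/(-1857) + (-2793448 - 4108*3392964 - 5010240 - 4*6249839688)) = √(2*(-1713)*(-1/1857) + (-2793448 - 13938296112 - 5010240 - 24999358752)) = √(1142/619 - 38945458552) = √(-24107238842546/619) = I*√14922380843535974/619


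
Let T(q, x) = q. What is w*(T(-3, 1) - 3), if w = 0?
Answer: 0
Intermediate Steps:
w*(T(-3, 1) - 3) = 0*(-3 - 3) = 0*(-6) = 0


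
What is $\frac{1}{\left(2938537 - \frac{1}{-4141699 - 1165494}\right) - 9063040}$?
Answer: $- \frac{5307193}{32503919450078} \approx -1.6328 \cdot 10^{-7}$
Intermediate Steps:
$\frac{1}{\left(2938537 - \frac{1}{-4141699 - 1165494}\right) - 9063040} = \frac{1}{\left(2938537 - \frac{1}{-5307193}\right) - 9063040} = \frac{1}{\left(2938537 - - \frac{1}{5307193}\right) - 9063040} = \frac{1}{\left(2938537 + \frac{1}{5307193}\right) - 9063040} = \frac{1}{\frac{15595382996642}{5307193} - 9063040} = \frac{1}{- \frac{32503919450078}{5307193}} = - \frac{5307193}{32503919450078}$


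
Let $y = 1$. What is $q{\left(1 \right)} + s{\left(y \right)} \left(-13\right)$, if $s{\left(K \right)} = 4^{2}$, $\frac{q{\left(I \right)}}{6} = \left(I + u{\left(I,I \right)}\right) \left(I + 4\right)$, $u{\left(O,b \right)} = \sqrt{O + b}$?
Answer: $-178 + 30 \sqrt{2} \approx -135.57$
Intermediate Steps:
$q{\left(I \right)} = 6 \left(4 + I\right) \left(I + \sqrt{2} \sqrt{I}\right)$ ($q{\left(I \right)} = 6 \left(I + \sqrt{I + I}\right) \left(I + 4\right) = 6 \left(I + \sqrt{2 I}\right) \left(4 + I\right) = 6 \left(I + \sqrt{2} \sqrt{I}\right) \left(4 + I\right) = 6 \left(4 + I\right) \left(I + \sqrt{2} \sqrt{I}\right)$)
$s{\left(K \right)} = 16$
$q{\left(1 \right)} + s{\left(y \right)} \left(-13\right) = \left(6 \cdot 1^{2} + 24 \cdot 1 + 6 \sqrt{2} \cdot 1^{\frac{3}{2}} + 24 \sqrt{2} \sqrt{1}\right) + 16 \left(-13\right) = \left(6 \cdot 1 + 24 + 6 \sqrt{2} \cdot 1 + 24 \sqrt{2} \cdot 1\right) - 208 = \left(6 + 24 + 6 \sqrt{2} + 24 \sqrt{2}\right) - 208 = \left(30 + 30 \sqrt{2}\right) - 208 = -178 + 30 \sqrt{2}$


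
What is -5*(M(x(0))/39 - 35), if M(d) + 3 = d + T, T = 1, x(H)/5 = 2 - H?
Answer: 6785/39 ≈ 173.97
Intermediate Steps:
x(H) = 10 - 5*H (x(H) = 5*(2 - H) = 10 - 5*H)
M(d) = -2 + d (M(d) = -3 + (d + 1) = -3 + (1 + d) = -2 + d)
-5*(M(x(0))/39 - 35) = -5*((-2 + (10 - 5*0))/39 - 35) = -5*((-2 + (10 + 0))*(1/39) - 35) = -5*((-2 + 10)*(1/39) - 35) = -5*(8*(1/39) - 35) = -5*(8/39 - 35) = -5*(-1357/39) = 6785/39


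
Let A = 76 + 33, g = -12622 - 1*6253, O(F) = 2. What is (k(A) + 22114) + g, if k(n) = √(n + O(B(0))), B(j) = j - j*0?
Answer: 3239 + √111 ≈ 3249.5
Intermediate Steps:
B(j) = j (B(j) = j - 1*0 = j + 0 = j)
g = -18875 (g = -12622 - 6253 = -18875)
A = 109
k(n) = √(2 + n) (k(n) = √(n + 2) = √(2 + n))
(k(A) + 22114) + g = (√(2 + 109) + 22114) - 18875 = (√111 + 22114) - 18875 = (22114 + √111) - 18875 = 3239 + √111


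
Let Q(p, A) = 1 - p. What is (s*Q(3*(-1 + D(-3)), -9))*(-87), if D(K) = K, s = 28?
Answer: -31668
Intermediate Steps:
(s*Q(3*(-1 + D(-3)), -9))*(-87) = (28*(1 - 3*(-1 - 3)))*(-87) = (28*(1 - 3*(-4)))*(-87) = (28*(1 - 1*(-12)))*(-87) = (28*(1 + 12))*(-87) = (28*13)*(-87) = 364*(-87) = -31668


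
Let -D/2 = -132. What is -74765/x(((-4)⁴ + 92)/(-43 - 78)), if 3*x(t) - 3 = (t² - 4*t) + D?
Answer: -1094634365/1399561 ≈ -782.13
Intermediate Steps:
D = 264 (D = -2*(-132) = 264)
x(t) = 89 - 4*t/3 + t²/3 (x(t) = 1 + ((t² - 4*t) + 264)/3 = 1 + (264 + t² - 4*t)/3 = 1 + (88 - 4*t/3 + t²/3) = 89 - 4*t/3 + t²/3)
-74765/x(((-4)⁴ + 92)/(-43 - 78)) = -74765/(89 - 4*((-4)⁴ + 92)/(3*(-43 - 78)) + (((-4)⁴ + 92)/(-43 - 78))²/3) = -74765/(89 - 4*(256 + 92)/(3*(-121)) + ((256 + 92)/(-121))²/3) = -74765/(89 - 464*(-1)/121 + (348*(-1/121))²/3) = -74765/(89 - 4/3*(-348/121) + (-348/121)²/3) = -74765/(89 + 464/121 + (⅓)*(121104/14641)) = -74765/(89 + 464/121 + 40368/14641) = -74765/1399561/14641 = -74765*14641/1399561 = -1094634365/1399561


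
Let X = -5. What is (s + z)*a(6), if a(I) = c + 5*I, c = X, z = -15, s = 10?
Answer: -125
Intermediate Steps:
c = -5
a(I) = -5 + 5*I
(s + z)*a(6) = (10 - 15)*(-5 + 5*6) = -5*(-5 + 30) = -5*25 = -125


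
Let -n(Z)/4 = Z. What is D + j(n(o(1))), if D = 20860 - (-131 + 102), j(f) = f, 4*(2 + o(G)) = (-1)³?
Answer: 20898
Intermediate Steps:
o(G) = -9/4 (o(G) = -2 + (¼)*(-1)³ = -2 + (¼)*(-1) = -2 - ¼ = -9/4)
n(Z) = -4*Z
D = 20889 (D = 20860 - 1*(-29) = 20860 + 29 = 20889)
D + j(n(o(1))) = 20889 - 4*(-9/4) = 20889 + 9 = 20898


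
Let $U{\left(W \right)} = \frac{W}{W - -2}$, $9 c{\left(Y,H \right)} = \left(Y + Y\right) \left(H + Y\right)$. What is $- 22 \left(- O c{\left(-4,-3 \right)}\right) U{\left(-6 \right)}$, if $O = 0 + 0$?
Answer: $0$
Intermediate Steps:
$c{\left(Y,H \right)} = \frac{2 Y \left(H + Y\right)}{9}$ ($c{\left(Y,H \right)} = \frac{\left(Y + Y\right) \left(H + Y\right)}{9} = \frac{2 Y \left(H + Y\right)}{9}$)
$U{\left(W \right)} = \frac{W}{2 + W}$ ($U{\left(W \right)} = \frac{W}{W + 2} = \frac{W}{2 + W}$)
$O = 0$
$- 22 \left(- O c{\left(-4,-3 \right)}\right) U{\left(-6 \right)} = - 22 \left(- 0 \cdot \frac{2}{9} \left(-4\right) \left(-3 - 4\right)\right) \left(- \frac{6}{2 - 6}\right) = - 22 \left(- 0 \cdot \frac{2}{9} \left(-4\right) \left(-7\right)\right) \left(- \frac{6}{-4}\right) = - 22 \left(- \frac{0 \cdot 56}{9}\right) \left(\left(-6\right) \left(- \frac{1}{4}\right)\right) = - 22 \left(\left(-1\right) 0\right) \frac{3}{2} = \left(-22\right) 0 \cdot \frac{3}{2} = 0 \cdot \frac{3}{2} = 0$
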